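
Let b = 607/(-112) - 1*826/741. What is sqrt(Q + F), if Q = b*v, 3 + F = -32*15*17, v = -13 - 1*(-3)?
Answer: I*sqrt(3485875142022)/20748 ≈ 89.987*I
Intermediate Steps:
v = -10 (v = -13 + 3 = -10)
b = -542299/82992 (b = 607*(-1/112) - 826*1/741 = -607/112 - 826/741 = -542299/82992 ≈ -6.5344)
F = -8163 (F = -3 - 32*15*17 = -3 - 480*17 = -3 - 8160 = -8163)
Q = 2711495/41496 (Q = -542299/82992*(-10) = 2711495/41496 ≈ 65.344)
sqrt(Q + F) = sqrt(2711495/41496 - 8163) = sqrt(-336020353/41496) = I*sqrt(3485875142022)/20748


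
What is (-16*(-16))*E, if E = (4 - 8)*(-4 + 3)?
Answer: 1024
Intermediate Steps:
E = 4 (E = -4*(-1) = 4)
(-16*(-16))*E = -16*(-16)*4 = 256*4 = 1024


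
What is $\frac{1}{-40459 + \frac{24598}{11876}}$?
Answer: $- \frac{5938}{240233243} \approx -2.4718 \cdot 10^{-5}$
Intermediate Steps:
$\frac{1}{-40459 + \frac{24598}{11876}} = \frac{1}{-40459 + 24598 \cdot \frac{1}{11876}} = \frac{1}{-40459 + \frac{12299}{5938}} = \frac{1}{- \frac{240233243}{5938}} = - \frac{5938}{240233243}$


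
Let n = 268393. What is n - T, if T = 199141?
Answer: 69252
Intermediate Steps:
n - T = 268393 - 1*199141 = 268393 - 199141 = 69252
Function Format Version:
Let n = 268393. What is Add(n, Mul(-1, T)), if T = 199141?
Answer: 69252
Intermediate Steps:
Add(n, Mul(-1, T)) = Add(268393, Mul(-1, 199141)) = Add(268393, -199141) = 69252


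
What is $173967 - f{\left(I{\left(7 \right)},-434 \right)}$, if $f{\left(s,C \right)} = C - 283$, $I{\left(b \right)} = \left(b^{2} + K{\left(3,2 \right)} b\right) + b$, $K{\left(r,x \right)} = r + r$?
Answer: $174684$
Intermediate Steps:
$K{\left(r,x \right)} = 2 r$
$I{\left(b \right)} = b^{2} + 7 b$ ($I{\left(b \right)} = \left(b^{2} + 2 \cdot 3 b\right) + b = \left(b^{2} + 6 b\right) + b = b^{2} + 7 b$)
$f{\left(s,C \right)} = -283 + C$ ($f{\left(s,C \right)} = C - 283 = -283 + C$)
$173967 - f{\left(I{\left(7 \right)},-434 \right)} = 173967 - \left(-283 - 434\right) = 173967 - -717 = 173967 + 717 = 174684$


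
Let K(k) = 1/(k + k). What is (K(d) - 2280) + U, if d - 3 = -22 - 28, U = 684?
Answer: -150025/94 ≈ -1596.0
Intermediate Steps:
d = -47 (d = 3 + (-22 - 28) = 3 - 50 = -47)
K(k) = 1/(2*k)
(K(d) - 2280) + U = ((½)/(-47) - 2280) + 684 = ((½)*(-1/47) - 2280) + 684 = (-1/94 - 2280) + 684 = -214321/94 + 684 = -150025/94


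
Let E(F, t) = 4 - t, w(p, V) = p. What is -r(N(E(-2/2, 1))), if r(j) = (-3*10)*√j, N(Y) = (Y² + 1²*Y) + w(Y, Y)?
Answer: 30*√15 ≈ 116.19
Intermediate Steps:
N(Y) = Y² + 2*Y (N(Y) = (Y² + 1²*Y) + Y = (Y² + 1*Y) + Y = (Y² + Y) + Y = (Y + Y²) + Y = Y² + 2*Y)
r(j) = -30*√j
-r(N(E(-2/2, 1))) = -(-30)*√((4 - 1*1)*(2 + (4 - 1*1))) = -(-30)*√((4 - 1)*(2 + (4 - 1))) = -(-30)*√(3*(2 + 3)) = -(-30)*√(3*5) = -(-30)*√15 = 30*√15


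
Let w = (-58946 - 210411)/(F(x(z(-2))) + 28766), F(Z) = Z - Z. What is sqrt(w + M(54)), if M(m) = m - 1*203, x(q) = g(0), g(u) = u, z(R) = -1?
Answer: I*sqrt(131043254106)/28766 ≈ 12.584*I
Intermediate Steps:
x(q) = 0
F(Z) = 0
M(m) = -203 + m (M(m) = m - 203 = -203 + m)
w = -269357/28766 (w = (-58946 - 210411)/(0 + 28766) = -269357/28766 ≈ -9.3637)
sqrt(w + M(54)) = sqrt(-269357/28766 + (-203 + 54)) = sqrt(-269357/28766 - 149) = sqrt(-4555491/28766) = I*sqrt(131043254106)/28766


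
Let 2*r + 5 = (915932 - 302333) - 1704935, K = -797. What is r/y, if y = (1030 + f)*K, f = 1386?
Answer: 1091341/3851104 ≈ 0.28338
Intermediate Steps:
y = -1925552 (y = (1030 + 1386)*(-797) = 2416*(-797) = -1925552)
r = -1091341/2 (r = -5/2 + ((915932 - 302333) - 1704935)/2 = -5/2 + (613599 - 1704935)/2 = -5/2 + (1/2)*(-1091336) = -5/2 - 545668 = -1091341/2 ≈ -5.4567e+5)
r/y = -1091341/2/(-1925552) = -1091341/2*(-1/1925552) = 1091341/3851104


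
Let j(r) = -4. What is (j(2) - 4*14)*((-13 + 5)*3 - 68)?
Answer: 5520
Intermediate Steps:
(j(2) - 4*14)*((-13 + 5)*3 - 68) = (-4 - 4*14)*((-13 + 5)*3 - 68) = (-4 - 1*56)*(-8*3 - 68) = (-4 - 56)*(-24 - 68) = -60*(-92) = 5520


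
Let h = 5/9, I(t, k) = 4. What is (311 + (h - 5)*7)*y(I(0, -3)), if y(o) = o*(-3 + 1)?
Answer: -20152/9 ≈ -2239.1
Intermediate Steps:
y(o) = -2*o (y(o) = o*(-2) = -2*o)
h = 5/9 (h = 5*(⅑) = 5/9 ≈ 0.55556)
(311 + (h - 5)*7)*y(I(0, -3)) = (311 + (5/9 - 5)*7)*(-2*4) = (311 - 40/9*7)*(-8) = (311 - 280/9)*(-8) = (2519/9)*(-8) = -20152/9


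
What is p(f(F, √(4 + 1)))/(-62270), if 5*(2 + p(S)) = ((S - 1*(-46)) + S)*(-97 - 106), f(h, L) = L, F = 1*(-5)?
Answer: 4674/155675 + 203*√5/155675 ≈ 0.032940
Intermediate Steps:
F = -5
p(S) = -9348/5 - 406*S/5 (p(S) = -2 + (((S - 1*(-46)) + S)*(-97 - 106))/5 = -2 + (((S + 46) + S)*(-203))/5 = -2 + (((46 + S) + S)*(-203))/5 = -2 + ((46 + 2*S)*(-203))/5 = -2 + (-9338 - 406*S)/5 = -2 + (-9338/5 - 406*S/5) = -9348/5 - 406*S/5)
p(f(F, √(4 + 1)))/(-62270) = (-9348/5 - 406*√(4 + 1)/5)/(-62270) = (-9348/5 - 406*√5/5)*(-1/62270) = 4674/155675 + 203*√5/155675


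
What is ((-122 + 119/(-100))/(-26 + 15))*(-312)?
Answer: -960882/275 ≈ -3494.1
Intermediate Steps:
((-122 + 119/(-100))/(-26 + 15))*(-312) = ((-122 + 119*(-1/100))/(-11))*(-312) = ((-122 - 119/100)*(-1/11))*(-312) = -12319/100*(-1/11)*(-312) = (12319/1100)*(-312) = -960882/275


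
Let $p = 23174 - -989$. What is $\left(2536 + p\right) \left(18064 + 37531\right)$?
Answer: $1484330905$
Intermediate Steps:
$p = 24163$ ($p = 23174 + 989 = 24163$)
$\left(2536 + p\right) \left(18064 + 37531\right) = \left(2536 + 24163\right) \left(18064 + 37531\right) = 26699 \cdot 55595 = 1484330905$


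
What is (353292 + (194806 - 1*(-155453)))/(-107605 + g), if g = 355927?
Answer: 234517/82774 ≈ 2.8332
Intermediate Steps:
(353292 + (194806 - 1*(-155453)))/(-107605 + g) = (353292 + (194806 - 1*(-155453)))/(-107605 + 355927) = (353292 + (194806 + 155453))/248322 = (353292 + 350259)*(1/248322) = 703551*(1/248322) = 234517/82774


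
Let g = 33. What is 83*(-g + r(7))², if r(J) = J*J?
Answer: 21248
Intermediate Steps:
r(J) = J²
83*(-g + r(7))² = 83*(-1*33 + 7²)² = 83*(-33 + 49)² = 83*16² = 83*256 = 21248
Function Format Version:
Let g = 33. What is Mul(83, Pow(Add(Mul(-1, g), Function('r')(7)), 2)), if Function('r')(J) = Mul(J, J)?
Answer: 21248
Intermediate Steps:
Function('r')(J) = Pow(J, 2)
Mul(83, Pow(Add(Mul(-1, g), Function('r')(7)), 2)) = Mul(83, Pow(Add(Mul(-1, 33), Pow(7, 2)), 2)) = Mul(83, Pow(Add(-33, 49), 2)) = Mul(83, Pow(16, 2)) = Mul(83, 256) = 21248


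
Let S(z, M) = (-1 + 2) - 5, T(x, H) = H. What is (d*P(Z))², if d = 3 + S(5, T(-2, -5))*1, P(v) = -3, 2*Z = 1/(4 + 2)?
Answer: 9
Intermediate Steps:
Z = 1/12 (Z = 1/(2*(4 + 2)) = (½)/6 = (½)*(⅙) = 1/12 ≈ 0.083333)
S(z, M) = -4 (S(z, M) = 1 - 5 = -4)
d = -1 (d = 3 - 4*1 = 3 - 4 = -1)
(d*P(Z))² = (-1*(-3))² = 3² = 9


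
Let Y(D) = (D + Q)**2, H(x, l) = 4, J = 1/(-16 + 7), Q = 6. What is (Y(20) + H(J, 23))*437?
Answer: 297160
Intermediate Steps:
J = -1/9 (J = 1/(-9) = -1/9 ≈ -0.11111)
Y(D) = (6 + D)**2 (Y(D) = (D + 6)**2 = (6 + D)**2)
(Y(20) + H(J, 23))*437 = ((6 + 20)**2 + 4)*437 = (26**2 + 4)*437 = (676 + 4)*437 = 680*437 = 297160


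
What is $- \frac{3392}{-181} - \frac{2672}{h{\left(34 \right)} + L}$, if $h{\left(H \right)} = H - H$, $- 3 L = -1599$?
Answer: $\frac{1324304}{96473} \approx 13.727$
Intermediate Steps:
$L = 533$ ($L = \left(- \frac{1}{3}\right) \left(-1599\right) = 533$)
$h{\left(H \right)} = 0$
$- \frac{3392}{-181} - \frac{2672}{h{\left(34 \right)} + L} = - \frac{3392}{-181} - \frac{2672}{0 + 533} = \left(-3392\right) \left(- \frac{1}{181}\right) - \frac{2672}{533} = \frac{3392}{181} - \frac{2672}{533} = \frac{1324304}{96473}$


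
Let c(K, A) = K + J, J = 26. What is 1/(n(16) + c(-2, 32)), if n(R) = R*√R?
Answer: 1/88 ≈ 0.011364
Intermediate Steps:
c(K, A) = 26 + K (c(K, A) = K + 26 = 26 + K)
n(R) = R^(3/2)
1/(n(16) + c(-2, 32)) = 1/(16^(3/2) + (26 - 2)) = 1/(64 + 24) = 1/88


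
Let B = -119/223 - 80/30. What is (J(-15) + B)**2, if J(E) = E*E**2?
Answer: 5107672320256/447561 ≈ 1.1412e+7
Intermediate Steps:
B = -2141/669 (B = -119*1/223 - 80*1/30 = -119/223 - 8/3 = -2141/669 ≈ -3.2003)
J(E) = E**3
(J(-15) + B)**2 = ((-15)**3 - 2141/669)**2 = (-3375 - 2141/669)**2 = (-2260016/669)**2 = 5107672320256/447561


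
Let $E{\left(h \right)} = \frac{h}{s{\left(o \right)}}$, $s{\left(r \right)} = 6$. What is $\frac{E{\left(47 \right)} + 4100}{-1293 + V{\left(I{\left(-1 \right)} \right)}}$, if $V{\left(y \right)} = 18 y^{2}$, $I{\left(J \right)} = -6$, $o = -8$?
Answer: $- \frac{24647}{3870} \approx -6.3687$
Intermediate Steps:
$E{\left(h \right)} = \frac{h}{6}$
$\frac{E{\left(47 \right)} + 4100}{-1293 + V{\left(I{\left(-1 \right)} \right)}} = \frac{\frac{1}{6} \cdot 47 + 4100}{-1293 + 18 \left(-6\right)^{2}} = \frac{\frac{47}{6} + 4100}{-1293 + 18 \cdot 36} = \frac{24647}{6 \left(-1293 + 648\right)} = \frac{24647}{6 \left(-645\right)} = \frac{24647}{6} \left(- \frac{1}{645}\right) = - \frac{24647}{3870}$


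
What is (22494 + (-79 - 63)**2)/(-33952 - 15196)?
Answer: -1939/2234 ≈ -0.86795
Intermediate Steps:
(22494 + (-79 - 63)**2)/(-33952 - 15196) = (22494 + (-142)**2)/(-49148) = (22494 + 20164)*(-1/49148) = 42658*(-1/49148) = -1939/2234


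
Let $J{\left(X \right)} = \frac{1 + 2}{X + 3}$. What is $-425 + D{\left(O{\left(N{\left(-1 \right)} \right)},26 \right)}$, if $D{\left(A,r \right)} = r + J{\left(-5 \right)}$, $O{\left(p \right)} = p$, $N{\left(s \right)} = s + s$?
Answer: $- \frac{801}{2} \approx -400.5$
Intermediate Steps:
$N{\left(s \right)} = 2 s$
$J{\left(X \right)} = \frac{3}{3 + X}$
$D{\left(A,r \right)} = - \frac{3}{2} + r$ ($D{\left(A,r \right)} = r + \frac{3}{3 - 5} = r + \frac{3}{-2} = r + 3 \left(- \frac{1}{2}\right) = r - \frac{3}{2} = - \frac{3}{2} + r$)
$-425 + D{\left(O{\left(N{\left(-1 \right)} \right)},26 \right)} = -425 + \left(- \frac{3}{2} + 26\right) = -425 + \frac{49}{2} = - \frac{801}{2}$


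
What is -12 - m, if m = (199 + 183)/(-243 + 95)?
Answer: -697/74 ≈ -9.4189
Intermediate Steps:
m = -191/74 (m = 382/(-148) = 382*(-1/148) = -191/74 ≈ -2.5811)
-12 - m = -12 - 1*(-191/74) = -12 + 191/74 = -697/74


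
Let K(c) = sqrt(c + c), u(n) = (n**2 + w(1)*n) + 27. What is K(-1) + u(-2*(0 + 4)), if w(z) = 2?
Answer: 75 + I*sqrt(2) ≈ 75.0 + 1.4142*I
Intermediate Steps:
u(n) = 27 + n**2 + 2*n (u(n) = (n**2 + 2*n) + 27 = 27 + n**2 + 2*n)
K(c) = sqrt(2)*sqrt(c) (K(c) = sqrt(2*c) = sqrt(2)*sqrt(c))
K(-1) + u(-2*(0 + 4)) = sqrt(2)*sqrt(-1) + (27 + (-2*(0 + 4))**2 + 2*(-2*(0 + 4))) = sqrt(2)*I + (27 + (-2*4)**2 + 2*(-2*4)) = I*sqrt(2) + (27 + (-8)**2 + 2*(-8)) = I*sqrt(2) + (27 + 64 - 16) = I*sqrt(2) + 75 = 75 + I*sqrt(2)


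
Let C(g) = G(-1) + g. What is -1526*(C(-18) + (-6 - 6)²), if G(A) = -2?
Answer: -189224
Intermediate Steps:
C(g) = -2 + g
-1526*(C(-18) + (-6 - 6)²) = -1526*((-2 - 18) + (-6 - 6)²) = -1526*(-20 + (-12)²) = -1526*(-20 + 144) = -1526*124 = -189224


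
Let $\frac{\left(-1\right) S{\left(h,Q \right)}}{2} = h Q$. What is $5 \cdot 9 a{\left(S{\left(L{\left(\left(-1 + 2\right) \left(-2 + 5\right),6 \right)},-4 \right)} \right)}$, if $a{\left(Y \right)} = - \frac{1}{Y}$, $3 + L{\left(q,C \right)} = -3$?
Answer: $\frac{15}{16} \approx 0.9375$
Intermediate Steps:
$L{\left(q,C \right)} = -6$ ($L{\left(q,C \right)} = -3 - 3 = -6$)
$S{\left(h,Q \right)} = - 2 Q h$ ($S{\left(h,Q \right)} = - 2 h Q = - 2 Q h$)
$5 \cdot 9 a{\left(S{\left(L{\left(\left(-1 + 2\right) \left(-2 + 5\right),6 \right)},-4 \right)} \right)} = 5 \cdot 9 \left(- \frac{1}{\left(-2\right) \left(-4\right) \left(-6\right)}\right) = 45 \left(- \frac{1}{-48}\right) = 45 \left(\left(-1\right) \left(- \frac{1}{48}\right)\right) = 45 \cdot \frac{1}{48} = \frac{15}{16}$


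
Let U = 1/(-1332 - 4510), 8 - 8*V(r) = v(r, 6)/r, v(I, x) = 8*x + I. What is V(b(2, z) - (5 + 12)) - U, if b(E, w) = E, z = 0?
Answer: 148991/116840 ≈ 1.2752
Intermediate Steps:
v(I, x) = I + 8*x
V(r) = 1 - (48 + r)/(8*r) (V(r) = 1 - (r + 8*6)/(8*r) = 1 - (r + 48)/(8*r) = 1 - (48 + r)/(8*r))
U = -1/5842 (U = 1/(-5842) = -1/5842 ≈ -0.00017117)
V(b(2, z) - (5 + 12)) - U = (7/8 - 6/(2 - (5 + 12))) - 1*(-1/5842) = (7/8 - 6/(2 - 1*17)) + 1/5842 = (7/8 - 6/(2 - 17)) + 1/5842 = (7/8 - 6/(-15)) + 1/5842 = (7/8 - 6*(-1/15)) + 1/5842 = (7/8 + ⅖) + 1/5842 = 51/40 + 1/5842 = 148991/116840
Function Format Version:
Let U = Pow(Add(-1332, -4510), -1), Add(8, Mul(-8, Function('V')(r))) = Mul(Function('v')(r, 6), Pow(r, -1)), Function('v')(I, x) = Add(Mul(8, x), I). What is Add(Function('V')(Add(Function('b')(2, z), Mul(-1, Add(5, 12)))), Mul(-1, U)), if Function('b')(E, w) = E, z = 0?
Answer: Rational(148991, 116840) ≈ 1.2752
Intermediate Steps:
Function('v')(I, x) = Add(I, Mul(8, x))
Function('V')(r) = Add(1, Mul(Rational(-1, 8), Pow(r, -1), Add(48, r))) (Function('V')(r) = Add(1, Mul(Rational(-1, 8), Mul(Add(r, Mul(8, 6)), Pow(r, -1)))) = Add(1, Mul(Rational(-1, 8), Mul(Add(r, 48), Pow(r, -1)))) = Add(1, Mul(Rational(-1, 8), Mul(Add(48, r), Pow(r, -1)))) = Add(1, Mul(Rational(-1, 8), Mul(Pow(r, -1), Add(48, r)))) = Add(1, Mul(Rational(-1, 8), Pow(r, -1), Add(48, r))))
U = Rational(-1, 5842) (U = Pow(-5842, -1) = Rational(-1, 5842) ≈ -0.00017117)
Add(Function('V')(Add(Function('b')(2, z), Mul(-1, Add(5, 12)))), Mul(-1, U)) = Add(Add(Rational(7, 8), Mul(-6, Pow(Add(2, Mul(-1, Add(5, 12))), -1))), Mul(-1, Rational(-1, 5842))) = Add(Add(Rational(7, 8), Mul(-6, Pow(Add(2, Mul(-1, 17)), -1))), Rational(1, 5842)) = Add(Add(Rational(7, 8), Mul(-6, Pow(Add(2, -17), -1))), Rational(1, 5842)) = Add(Add(Rational(7, 8), Mul(-6, Pow(-15, -1))), Rational(1, 5842)) = Add(Add(Rational(7, 8), Mul(-6, Rational(-1, 15))), Rational(1, 5842)) = Add(Add(Rational(7, 8), Rational(2, 5)), Rational(1, 5842)) = Add(Rational(51, 40), Rational(1, 5842)) = Rational(148991, 116840)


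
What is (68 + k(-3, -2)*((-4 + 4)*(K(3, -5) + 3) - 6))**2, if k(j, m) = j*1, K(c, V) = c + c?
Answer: 7396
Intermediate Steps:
K(c, V) = 2*c
k(j, m) = j
(68 + k(-3, -2)*((-4 + 4)*(K(3, -5) + 3) - 6))**2 = (68 - 3*((-4 + 4)*(2*3 + 3) - 6))**2 = (68 - 3*(0*(6 + 3) - 6))**2 = (68 - 3*(0*9 - 6))**2 = (68 - 3*(0 - 6))**2 = (68 - 3*(-6))**2 = (68 + 18)**2 = 86**2 = 7396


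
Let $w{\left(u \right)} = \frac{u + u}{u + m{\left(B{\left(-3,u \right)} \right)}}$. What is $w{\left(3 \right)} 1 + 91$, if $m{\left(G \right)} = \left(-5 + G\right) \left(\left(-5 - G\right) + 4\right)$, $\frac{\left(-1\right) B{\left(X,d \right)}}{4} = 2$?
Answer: $\frac{4001}{44} \approx 90.932$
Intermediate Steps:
$B{\left(X,d \right)} = -8$ ($B{\left(X,d \right)} = \left(-4\right) 2 = -8$)
$m{\left(G \right)} = \left(-1 - G\right) \left(-5 + G\right)$ ($m{\left(G \right)} = \left(-5 + G\right) \left(-1 - G\right) = \left(-1 - G\right) \left(-5 + G\right)$)
$w{\left(u \right)} = \frac{2 u}{-91 + u}$ ($w{\left(u \right)} = \frac{u + u}{u + \left(5 - \left(-8\right)^{2} + 4 \left(-8\right)\right)} = \frac{2 u}{u - 91} = \frac{2 u}{-91 + u}$)
$w{\left(3 \right)} 1 + 91 = 2 \cdot 3 \frac{1}{-91 + 3} \cdot 1 + 91 = 2 \cdot 3 \frac{1}{-88} \cdot 1 + 91 = 2 \cdot 3 \left(- \frac{1}{88}\right) 1 + 91 = \left(- \frac{3}{44}\right) 1 + 91 = - \frac{3}{44} + 91 = \frac{4001}{44}$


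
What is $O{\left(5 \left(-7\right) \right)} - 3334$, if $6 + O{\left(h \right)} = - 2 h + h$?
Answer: $-3305$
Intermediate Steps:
$O{\left(h \right)} = -6 - h$ ($O{\left(h \right)} = -6 + \left(- 2 h + h\right) = -6 - h$)
$O{\left(5 \left(-7\right) \right)} - 3334 = \left(-6 - 5 \left(-7\right)\right) - 3334 = \left(-6 - -35\right) - 3334 = \left(-6 + 35\right) - 3334 = 29 - 3334 = -3305$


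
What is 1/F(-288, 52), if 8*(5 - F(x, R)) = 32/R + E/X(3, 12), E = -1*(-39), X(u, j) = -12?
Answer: 416/2217 ≈ 0.18764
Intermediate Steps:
E = 39
F(x, R) = 173/32 - 4/R (F(x, R) = 5 - (32/R + 39/(-12))/8 = 5 - (32/R + 39*(-1/12))/8 = 5 - (32/R - 13/4)/8 = 5 - (-13/4 + 32/R)/8 = 5 + (13/32 - 4/R) = 173/32 - 4/R)
1/F(-288, 52) = 1/(173/32 - 4/52) = 1/(173/32 - 4*1/52) = 1/(173/32 - 1/13) = 1/(2217/416) = 416/2217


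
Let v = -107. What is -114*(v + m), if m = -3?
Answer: 12540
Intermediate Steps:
-114*(v + m) = -114*(-107 - 3) = -114*(-110) = 12540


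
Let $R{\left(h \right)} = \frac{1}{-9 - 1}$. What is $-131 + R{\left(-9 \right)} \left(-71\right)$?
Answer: $- \frac{1239}{10} \approx -123.9$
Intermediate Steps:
$R{\left(h \right)} = - \frac{1}{10}$ ($R{\left(h \right)} = \frac{1}{-10} = - \frac{1}{10}$)
$-131 + R{\left(-9 \right)} \left(-71\right) = -131 - - \frac{71}{10} = -131 + \frac{71}{10} = - \frac{1239}{10}$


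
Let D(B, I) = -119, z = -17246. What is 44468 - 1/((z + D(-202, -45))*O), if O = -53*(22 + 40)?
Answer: 2537405890519/57061390 ≈ 44468.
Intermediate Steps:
O = -3286 (O = -53*62 = -3286)
44468 - 1/((z + D(-202, -45))*O) = 44468 - 1/((-17246 - 119)*(-3286)) = 44468 - (-1)/((-17365)*3286) = 44468 - (-1)*(-1)/(17365*3286) = 44468 - 1*1/57061390 = 44468 - 1/57061390 = 2537405890519/57061390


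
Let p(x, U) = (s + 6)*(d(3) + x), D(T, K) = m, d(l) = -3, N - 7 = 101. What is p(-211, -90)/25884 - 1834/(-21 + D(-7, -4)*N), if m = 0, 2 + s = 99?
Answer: 1119247/12942 ≈ 86.482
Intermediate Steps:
N = 108 (N = 7 + 101 = 108)
s = 97 (s = -2 + 99 = 97)
D(T, K) = 0
p(x, U) = -309 + 103*x (p(x, U) = (97 + 6)*(-3 + x) = 103*(-3 + x) = -309 + 103*x)
p(-211, -90)/25884 - 1834/(-21 + D(-7, -4)*N) = (-309 + 103*(-211))/25884 - 1834/(-21 + 0*108) = (-309 - 21733)*(1/25884) - 1834/(-21 + 0) = -22042*1/25884 - 1834/(-21) = -11021/12942 - 1834*(-1/21) = -11021/12942 + 262/3 = 1119247/12942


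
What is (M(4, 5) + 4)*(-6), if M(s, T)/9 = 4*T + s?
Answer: -1320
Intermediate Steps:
M(s, T) = 9*s + 36*T (M(s, T) = 9*(4*T + s) = 9*(s + 4*T) = 9*s + 36*T)
(M(4, 5) + 4)*(-6) = ((9*4 + 36*5) + 4)*(-6) = ((36 + 180) + 4)*(-6) = (216 + 4)*(-6) = 220*(-6) = -1320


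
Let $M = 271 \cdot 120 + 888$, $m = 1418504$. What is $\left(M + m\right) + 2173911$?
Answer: $3625823$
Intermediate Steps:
$M = 33408$ ($M = 32520 + 888 = 33408$)
$\left(M + m\right) + 2173911 = \left(33408 + 1418504\right) + 2173911 = 1451912 + 2173911 = 3625823$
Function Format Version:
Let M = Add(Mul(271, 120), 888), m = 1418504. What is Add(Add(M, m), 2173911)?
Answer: 3625823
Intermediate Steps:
M = 33408 (M = Add(32520, 888) = 33408)
Add(Add(M, m), 2173911) = Add(Add(33408, 1418504), 2173911) = Add(1451912, 2173911) = 3625823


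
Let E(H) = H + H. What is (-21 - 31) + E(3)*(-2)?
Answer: -64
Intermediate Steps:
E(H) = 2*H
(-21 - 31) + E(3)*(-2) = (-21 - 31) + (2*3)*(-2) = -52 + 6*(-2) = -52 - 12 = -64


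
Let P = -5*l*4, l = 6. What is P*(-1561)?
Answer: 187320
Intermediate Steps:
P = -120 (P = -5*6*4 = -30*4 = -120)
P*(-1561) = -120*(-1561) = 187320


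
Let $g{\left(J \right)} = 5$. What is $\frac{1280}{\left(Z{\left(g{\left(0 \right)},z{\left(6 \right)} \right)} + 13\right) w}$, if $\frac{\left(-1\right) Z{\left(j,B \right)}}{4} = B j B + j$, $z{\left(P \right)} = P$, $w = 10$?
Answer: $- \frac{128}{727} \approx -0.17607$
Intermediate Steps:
$Z{\left(j,B \right)} = - 4 j - 4 j B^{2}$ ($Z{\left(j,B \right)} = - 4 \left(B j B + j\right) = - 4 \left(j B^{2} + j\right) = - 4 \left(j + j B^{2}\right) = - 4 j - 4 j B^{2}$)
$\frac{1280}{\left(Z{\left(g{\left(0 \right)},z{\left(6 \right)} \right)} + 13\right) w} = \frac{1280}{\left(\left(-4\right) 5 \left(1 + 6^{2}\right) + 13\right) 10} = \frac{1280}{\left(\left(-4\right) 5 \left(1 + 36\right) + 13\right) 10} = \frac{1280}{\left(\left(-4\right) 5 \cdot 37 + 13\right) 10} = \frac{1280}{\left(-740 + 13\right) 10} = \frac{1280}{\left(-727\right) 10} = \frac{1280}{-7270} = 1280 \left(- \frac{1}{7270}\right) = - \frac{128}{727}$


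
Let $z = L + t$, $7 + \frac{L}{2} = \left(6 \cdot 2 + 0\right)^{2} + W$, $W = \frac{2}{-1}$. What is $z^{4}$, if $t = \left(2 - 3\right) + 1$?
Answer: $5314410000$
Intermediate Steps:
$W = -2$ ($W = 2 \left(-1\right) = -2$)
$t = 0$ ($t = -1 + 1 = 0$)
$L = 270$ ($L = -14 + 2 \left(\left(6 \cdot 2 + 0\right)^{2} - 2\right) = -14 + 2 \left(\left(12 + 0\right)^{2} - 2\right) = -14 + 2 \left(12^{2} - 2\right) = -14 + 2 \left(144 - 2\right) = -14 + 2 \cdot 142 = -14 + 284 = 270$)
$z = 270$ ($z = 270 + 0 = 270$)
$z^{4} = 270^{4} = 5314410000$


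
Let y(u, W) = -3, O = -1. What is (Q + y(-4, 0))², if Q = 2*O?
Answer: 25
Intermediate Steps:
Q = -2 (Q = 2*(-1) = -2)
(Q + y(-4, 0))² = (-2 - 3)² = (-5)² = 25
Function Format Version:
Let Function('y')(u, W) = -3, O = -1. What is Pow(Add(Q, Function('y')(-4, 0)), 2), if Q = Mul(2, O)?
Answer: 25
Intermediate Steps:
Q = -2 (Q = Mul(2, -1) = -2)
Pow(Add(Q, Function('y')(-4, 0)), 2) = Pow(Add(-2, -3), 2) = Pow(-5, 2) = 25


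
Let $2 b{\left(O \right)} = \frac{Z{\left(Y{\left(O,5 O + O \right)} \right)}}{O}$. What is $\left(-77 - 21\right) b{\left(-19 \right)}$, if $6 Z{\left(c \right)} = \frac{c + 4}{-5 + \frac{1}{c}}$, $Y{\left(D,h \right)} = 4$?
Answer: $- \frac{784}{1083} \approx -0.72392$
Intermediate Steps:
$Z{\left(c \right)} = \frac{4 + c}{6 \left(-5 + \frac{1}{c}\right)}$ ($Z{\left(c \right)} = \frac{\left(c + 4\right) \frac{1}{-5 + \frac{1}{c}}}{6} = \frac{\left(4 + c\right) \frac{1}{-5 + \frac{1}{c}}}{6} = \frac{\frac{1}{-5 + \frac{1}{c}} \left(4 + c\right)}{6} = \frac{4 + c}{6 \left(-5 + \frac{1}{c}\right)}$)
$b{\left(O \right)} = - \frac{8}{57 O}$ ($b{\left(O \right)} = \frac{\left(-1\right) 4 \frac{1}{-6 + 30 \cdot 4} \left(4 + 4\right) \frac{1}{O}}{2} = \frac{\left(-1\right) 4 \frac{1}{-6 + 120} \cdot 8 \frac{1}{O}}{2} = \frac{\left(-1\right) 4 \cdot \frac{1}{114} \cdot 8 \frac{1}{O}}{2} = \frac{\left(- \frac{16}{57}\right) \frac{1}{O}}{2} = - \frac{8}{57 O}$)
$\left(-77 - 21\right) b{\left(-19 \right)} = \left(-77 - 21\right) \left(- \frac{8}{57 \left(-19\right)}\right) = - 98 \left(\left(- \frac{8}{57}\right) \left(- \frac{1}{19}\right)\right) = \left(-98\right) \frac{8}{1083} = - \frac{784}{1083}$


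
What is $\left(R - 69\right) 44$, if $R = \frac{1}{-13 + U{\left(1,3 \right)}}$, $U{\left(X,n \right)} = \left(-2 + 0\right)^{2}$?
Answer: $- \frac{27368}{9} \approx -3040.9$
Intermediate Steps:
$U{\left(X,n \right)} = 4$ ($U{\left(X,n \right)} = \left(-2\right)^{2} = 4$)
$R = - \frac{1}{9}$ ($R = \frac{1}{-13 + 4} = \frac{1}{-9} = - \frac{1}{9} \approx -0.11111$)
$\left(R - 69\right) 44 = \left(- \frac{1}{9} - 69\right) 44 = \left(- \frac{622}{9}\right) 44 = - \frac{27368}{9}$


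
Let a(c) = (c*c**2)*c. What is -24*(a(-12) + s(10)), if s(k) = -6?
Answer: -497520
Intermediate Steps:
a(c) = c**4 (a(c) = c**3*c = c**4)
-24*(a(-12) + s(10)) = -24*((-12)**4 - 6) = -24*(20736 - 6) = -24*20730 = -497520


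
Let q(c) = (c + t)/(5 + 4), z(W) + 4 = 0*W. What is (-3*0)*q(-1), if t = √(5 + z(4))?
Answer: 0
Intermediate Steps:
z(W) = -4 (z(W) = -4 + 0*W = -4 + 0 = -4)
t = 1 (t = √(5 - 4) = √1 = 1)
q(c) = ⅑ + c/9 (q(c) = (c + 1)/(5 + 4) = (1 + c)/9 = (1 + c)*(⅑) = ⅑ + c/9)
(-3*0)*q(-1) = (-3*0)*(⅑ + (⅑)*(-1)) = 0*(⅑ - ⅑) = 0*0 = 0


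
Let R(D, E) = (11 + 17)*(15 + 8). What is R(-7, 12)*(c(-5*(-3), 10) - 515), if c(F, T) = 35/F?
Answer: -990472/3 ≈ -3.3016e+5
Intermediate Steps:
R(D, E) = 644 (R(D, E) = 28*23 = 644)
R(-7, 12)*(c(-5*(-3), 10) - 515) = 644*(35/((-5*(-3))) - 515) = 644*(35/15 - 515) = 644*(35*(1/15) - 515) = 644*(7/3 - 515) = 644*(-1538/3) = -990472/3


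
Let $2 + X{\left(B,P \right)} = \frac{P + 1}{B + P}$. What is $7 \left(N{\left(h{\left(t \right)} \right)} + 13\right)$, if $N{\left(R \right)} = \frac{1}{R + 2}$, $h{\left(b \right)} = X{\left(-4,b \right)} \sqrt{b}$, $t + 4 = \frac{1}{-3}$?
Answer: $\frac{52031}{566} + \frac{70 i \sqrt{39}}{283} \approx 91.928 + 1.5447 i$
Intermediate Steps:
$t = - \frac{13}{3}$ ($t = -4 + \frac{1}{-3} = -4 - \frac{1}{3} = - \frac{13}{3} \approx -4.3333$)
$X{\left(B,P \right)} = -2 + \frac{1 + P}{B + P}$ ($X{\left(B,P \right)} = -2 + \frac{P + 1}{B + P} = -2 + \frac{1 + P}{B + P}$)
$h{\left(b \right)} = \frac{\sqrt{b} \left(9 - b\right)}{-4 + b}$ ($h{\left(b \right)} = \frac{1 - b - -8}{-4 + b} \sqrt{b} = \frac{1 - b + 8}{-4 + b} \sqrt{b} = \frac{9 - b}{-4 + b} \sqrt{b} = \frac{\sqrt{b} \left(9 - b\right)}{-4 + b}$)
$N{\left(R \right)} = \frac{1}{2 + R}$
$7 \left(N{\left(h{\left(t \right)} \right)} + 13\right) = 7 \left(\frac{1}{2 + \frac{\sqrt{- \frac{13}{3}} \left(9 - - \frac{13}{3}\right)}{-4 - \frac{13}{3}}} + 13\right) = 7 \left(\frac{1}{2 + \frac{\frac{i \sqrt{39}}{3} \left(9 + \frac{13}{3}\right)}{- \frac{25}{3}}} + 13\right) = 7 \left(\frac{1}{2 + \frac{i \sqrt{39}}{3} \left(- \frac{3}{25}\right) \frac{40}{3}} + 13\right) = 7 \left(\frac{1}{2 - \frac{8 i \sqrt{39}}{15}} + 13\right) = 7 \left(13 + \frac{1}{2 - \frac{8 i \sqrt{39}}{15}}\right) = 91 + \frac{7}{2 - \frac{8 i \sqrt{39}}{15}}$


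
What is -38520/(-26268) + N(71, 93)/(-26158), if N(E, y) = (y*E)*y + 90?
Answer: -114586251/5205442 ≈ -22.013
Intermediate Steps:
N(E, y) = 90 + E*y**2 (N(E, y) = (E*y)*y + 90 = E*y**2 + 90 = 90 + E*y**2)
-38520/(-26268) + N(71, 93)/(-26158) = -38520/(-26268) + (90 + 71*93**2)/(-26158) = -38520*(-1/26268) + (90 + 71*8649)*(-1/26158) = 3210/2189 + (90 + 614079)*(-1/26158) = 3210/2189 + 614169*(-1/26158) = 3210/2189 - 614169/26158 = -114586251/5205442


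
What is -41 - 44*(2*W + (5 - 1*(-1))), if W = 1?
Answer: -393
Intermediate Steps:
-41 - 44*(2*W + (5 - 1*(-1))) = -41 - 44*(2*1 + (5 - 1*(-1))) = -41 - 44*(2 + (5 + 1)) = -41 - 44*(2 + 6) = -41 - 44*8 = -41 - 352 = -393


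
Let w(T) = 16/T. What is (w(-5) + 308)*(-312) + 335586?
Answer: 1202442/5 ≈ 2.4049e+5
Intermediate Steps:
(w(-5) + 308)*(-312) + 335586 = (16/(-5) + 308)*(-312) + 335586 = (16*(-1/5) + 308)*(-312) + 335586 = (-16/5 + 308)*(-312) + 335586 = (1524/5)*(-312) + 335586 = -475488/5 + 335586 = 1202442/5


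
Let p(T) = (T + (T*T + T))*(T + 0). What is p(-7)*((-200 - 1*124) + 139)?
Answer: 45325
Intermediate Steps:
p(T) = T*(T**2 + 2*T) (p(T) = (T + (T**2 + T))*T = (T + (T + T**2))*T = (T**2 + 2*T)*T = T*(T**2 + 2*T))
p(-7)*((-200 - 1*124) + 139) = ((-7)**2*(2 - 7))*((-200 - 1*124) + 139) = (49*(-5))*((-200 - 124) + 139) = -245*(-324 + 139) = -245*(-185) = 45325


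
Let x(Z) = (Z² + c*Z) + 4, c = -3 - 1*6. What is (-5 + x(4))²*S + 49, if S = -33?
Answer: -14504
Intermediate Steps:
c = -9 (c = -3 - 6 = -9)
x(Z) = 4 + Z² - 9*Z (x(Z) = (Z² - 9*Z) + 4 = 4 + Z² - 9*Z)
(-5 + x(4))²*S + 49 = (-5 + (4 + 4² - 9*4))²*(-33) + 49 = (-5 + (4 + 16 - 36))²*(-33) + 49 = (-5 - 16)²*(-33) + 49 = (-21)²*(-33) + 49 = 441*(-33) + 49 = -14553 + 49 = -14504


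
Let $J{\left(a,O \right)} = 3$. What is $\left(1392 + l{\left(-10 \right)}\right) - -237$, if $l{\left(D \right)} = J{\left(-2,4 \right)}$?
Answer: $1632$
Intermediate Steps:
$l{\left(D \right)} = 3$
$\left(1392 + l{\left(-10 \right)}\right) - -237 = \left(1392 + 3\right) - -237 = 1395 + 237 = 1632$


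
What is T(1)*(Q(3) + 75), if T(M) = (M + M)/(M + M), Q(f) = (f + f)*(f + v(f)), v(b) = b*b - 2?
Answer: 135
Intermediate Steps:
v(b) = -2 + b² (v(b) = b² - 2 = -2 + b²)
Q(f) = 2*f*(-2 + f + f²) (Q(f) = (f + f)*(f + (-2 + f²)) = (2*f)*(-2 + f + f²) = 2*f*(-2 + f + f²))
T(M) = 1 (T(M) = (2*M)/((2*M)) = (2*M)*(1/(2*M)) = 1)
T(1)*(Q(3) + 75) = 1*(2*3*(-2 + 3 + 3²) + 75) = 1*(2*3*(-2 + 3 + 9) + 75) = 1*(2*3*10 + 75) = 1*(60 + 75) = 1*135 = 135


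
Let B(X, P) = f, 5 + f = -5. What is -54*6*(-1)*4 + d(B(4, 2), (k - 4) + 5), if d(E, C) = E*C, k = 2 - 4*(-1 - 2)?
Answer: 1146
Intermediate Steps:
f = -10 (f = -5 - 5 = -10)
B(X, P) = -10
k = 14 (k = 2 - 4*(-3) = 2 + 12 = 14)
d(E, C) = C*E
-54*6*(-1)*4 + d(B(4, 2), (k - 4) + 5) = -54*6*(-1)*4 + ((14 - 4) + 5)*(-10) = -(-324)*4 + (10 + 5)*(-10) = -54*(-24) + 15*(-10) = 1296 - 150 = 1146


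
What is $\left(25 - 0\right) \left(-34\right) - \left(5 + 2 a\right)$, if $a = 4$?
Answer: $-863$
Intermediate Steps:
$\left(25 - 0\right) \left(-34\right) - \left(5 + 2 a\right) = \left(25 - 0\right) \left(-34\right) - 13 = \left(25 + 0\right) \left(-34\right) - 13 = 25 \left(-34\right) - 13 = -850 - 13 = -863$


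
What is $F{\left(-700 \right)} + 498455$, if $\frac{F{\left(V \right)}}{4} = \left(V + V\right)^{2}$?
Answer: $8338455$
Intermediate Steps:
$F{\left(V \right)} = 16 V^{2}$ ($F{\left(V \right)} = 4 \left(V + V\right)^{2} = 4 \left(2 V\right)^{2} = 4 \cdot 4 V^{2} = 16 V^{2}$)
$F{\left(-700 \right)} + 498455 = 16 \left(-700\right)^{2} + 498455 = 16 \cdot 490000 + 498455 = 7840000 + 498455 = 8338455$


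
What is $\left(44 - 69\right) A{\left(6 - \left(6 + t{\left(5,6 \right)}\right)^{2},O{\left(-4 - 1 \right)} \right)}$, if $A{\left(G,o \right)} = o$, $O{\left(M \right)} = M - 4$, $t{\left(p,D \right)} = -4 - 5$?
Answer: $225$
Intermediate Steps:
$t{\left(p,D \right)} = -9$
$O{\left(M \right)} = -4 + M$
$\left(44 - 69\right) A{\left(6 - \left(6 + t{\left(5,6 \right)}\right)^{2},O{\left(-4 - 1 \right)} \right)} = \left(44 - 69\right) \left(-4 - 5\right) = - 25 \left(-4 - 5\right) = \left(-25\right) \left(-9\right) = 225$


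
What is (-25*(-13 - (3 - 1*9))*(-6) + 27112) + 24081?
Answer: 50143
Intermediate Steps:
(-25*(-13 - (3 - 1*9))*(-6) + 27112) + 24081 = (-25*(-13 - (3 - 9))*(-6) + 27112) + 24081 = (-25*(-13 - 1*(-6))*(-6) + 27112) + 24081 = (-25*(-13 + 6)*(-6) + 27112) + 24081 = (-25*(-7)*(-6) + 27112) + 24081 = (175*(-6) + 27112) + 24081 = (-1050 + 27112) + 24081 = 26062 + 24081 = 50143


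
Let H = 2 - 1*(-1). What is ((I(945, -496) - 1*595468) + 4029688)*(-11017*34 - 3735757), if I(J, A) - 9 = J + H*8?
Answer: -14119814571330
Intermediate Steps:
H = 3 (H = 2 + 1 = 3)
I(J, A) = 33 + J (I(J, A) = 9 + (J + 3*8) = 9 + (J + 24) = 9 + (24 + J) = 33 + J)
((I(945, -496) - 1*595468) + 4029688)*(-11017*34 - 3735757) = (((33 + 945) - 1*595468) + 4029688)*(-11017*34 - 3735757) = ((978 - 595468) + 4029688)*(-374578 - 3735757) = (-594490 + 4029688)*(-4110335) = 3435198*(-4110335) = -14119814571330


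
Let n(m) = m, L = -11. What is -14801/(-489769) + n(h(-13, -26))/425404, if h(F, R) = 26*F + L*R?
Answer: 223962022/7441060417 ≈ 0.030098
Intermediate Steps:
h(F, R) = -11*R + 26*F (h(F, R) = 26*F - 11*R = -11*R + 26*F)
-14801/(-489769) + n(h(-13, -26))/425404 = -14801/(-489769) + (-11*(-26) + 26*(-13))/425404 = -14801*(-1/489769) + (286 - 338)*(1/425404) = 14801/489769 - 52*1/425404 = 14801/489769 - 13/106351 = 223962022/7441060417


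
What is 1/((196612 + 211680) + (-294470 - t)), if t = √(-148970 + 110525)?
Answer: 113822/12955486129 + I*√38445/12955486129 ≈ 8.7856e-6 + 1.5134e-8*I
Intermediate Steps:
t = I*√38445 (t = √(-38445) = I*√38445 ≈ 196.07*I)
1/((196612 + 211680) + (-294470 - t)) = 1/((196612 + 211680) + (-294470 - I*√38445)) = 1/(408292 + (-294470 - I*√38445)) = 1/(113822 - I*√38445)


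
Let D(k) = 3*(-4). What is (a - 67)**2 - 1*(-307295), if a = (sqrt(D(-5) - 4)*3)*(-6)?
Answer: 306600 + 9648*I ≈ 3.066e+5 + 9648.0*I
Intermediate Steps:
D(k) = -12
a = -72*I (a = (sqrt(-12 - 4)*3)*(-6) = (sqrt(-16)*3)*(-6) = ((4*I)*3)*(-6) = (12*I)*(-6) = -72*I ≈ -72.0*I)
(a - 67)**2 - 1*(-307295) = (-72*I - 67)**2 - 1*(-307295) = (-67 - 72*I)**2 + 307295 = 307295 + (-67 - 72*I)**2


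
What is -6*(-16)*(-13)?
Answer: -1248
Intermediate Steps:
-6*(-16)*(-13) = 96*(-13) = -1248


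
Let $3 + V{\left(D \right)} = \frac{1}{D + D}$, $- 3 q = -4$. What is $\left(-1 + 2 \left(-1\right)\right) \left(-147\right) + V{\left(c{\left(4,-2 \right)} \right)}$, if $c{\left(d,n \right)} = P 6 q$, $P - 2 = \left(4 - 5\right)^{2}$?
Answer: $\frac{21025}{48} \approx 438.02$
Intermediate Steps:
$q = \frac{4}{3}$ ($q = \left(- \frac{1}{3}\right) \left(-4\right) = \frac{4}{3} \approx 1.3333$)
$P = 3$ ($P = 2 + \left(4 - 5\right)^{2} = 2 + \left(-1\right)^{2} = 2 + 1 = 3$)
$c{\left(d,n \right)} = 24$ ($c{\left(d,n \right)} = 3 \cdot 6 \cdot \frac{4}{3} = 18 \cdot \frac{4}{3} = 24$)
$V{\left(D \right)} = -3 + \frac{1}{2 D}$ ($V{\left(D \right)} = -3 + \frac{1}{D + D} = -3 + \frac{1}{2 D}$)
$\left(-1 + 2 \left(-1\right)\right) \left(-147\right) + V{\left(c{\left(4,-2 \right)} \right)} = \left(-1 + 2 \left(-1\right)\right) \left(-147\right) - \left(3 - \frac{1}{2 \cdot 24}\right) = \left(-1 - 2\right) \left(-147\right) + \left(-3 + \frac{1}{2} \cdot \frac{1}{24}\right) = \left(-3\right) \left(-147\right) + \left(-3 + \frac{1}{48}\right) = 441 - \frac{143}{48} = \frac{21025}{48}$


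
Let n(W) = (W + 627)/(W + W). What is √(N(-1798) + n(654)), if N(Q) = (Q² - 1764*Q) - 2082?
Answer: √304267418999/218 ≈ 2530.3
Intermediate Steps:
N(Q) = -2082 + Q² - 1764*Q
n(W) = (627 + W)/(2*W) (n(W) = (627 + W)/((2*W)) = (627 + W)*(1/(2*W)) = (627 + W)/(2*W))
√(N(-1798) + n(654)) = √((-2082 + (-1798)² - 1764*(-1798)) + (½)*(627 + 654)/654) = √((-2082 + 3232804 + 3171672) + (½)*(1/654)*1281) = √(6402394 + 427/436) = √(2791444211/436) = √304267418999/218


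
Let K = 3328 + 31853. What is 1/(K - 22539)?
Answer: 1/12642 ≈ 7.9101e-5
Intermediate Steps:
K = 35181
1/(K - 22539) = 1/(35181 - 22539) = 1/12642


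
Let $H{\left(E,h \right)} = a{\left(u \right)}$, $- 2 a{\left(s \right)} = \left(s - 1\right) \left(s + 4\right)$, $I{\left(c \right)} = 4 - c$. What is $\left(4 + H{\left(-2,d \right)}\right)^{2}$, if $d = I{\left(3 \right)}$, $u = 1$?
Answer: $16$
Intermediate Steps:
$d = 1$ ($d = 4 - 3 = 1$)
$a{\left(s \right)} = - \frac{\left(-1 + s\right) \left(4 + s\right)}{2}$ ($a{\left(s \right)} = - \frac{\left(s - 1\right) \left(s + 4\right)}{2} = - \frac{\left(-1 + s\right) \left(4 + s\right)}{2}$)
$H{\left(E,h \right)} = 0$ ($H{\left(E,h \right)} = 2 - \frac{3}{2} - \frac{1^{2}}{2} = 2 - \frac{3}{2} - \frac{1}{2} = 0$)
$\left(4 + H{\left(-2,d \right)}\right)^{2} = \left(4 + 0\right)^{2} = 4^{2} = 16$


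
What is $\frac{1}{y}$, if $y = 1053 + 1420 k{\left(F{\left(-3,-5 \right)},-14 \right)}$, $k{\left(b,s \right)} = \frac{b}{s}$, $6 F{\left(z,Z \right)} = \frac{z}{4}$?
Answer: $\frac{28}{29839} \approx 0.00093837$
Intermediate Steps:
$F{\left(z,Z \right)} = \frac{z}{24}$ ($F{\left(z,Z \right)} = \frac{z \frac{1}{4}}{6} = \frac{\frac{1}{4} z}{6} = \frac{z}{24}$)
$y = \frac{29839}{28}$ ($y = 1053 + 1420 \frac{\frac{1}{24} \left(-3\right)}{-14} = 1053 + 1420 \left(\left(- \frac{1}{8}\right) \left(- \frac{1}{14}\right)\right) = 1053 + 1420 \cdot \frac{1}{112} = 1053 + \frac{355}{28} = \frac{29839}{28} \approx 1065.7$)
$\frac{1}{y} = \frac{1}{\frac{29839}{28}} = \frac{28}{29839}$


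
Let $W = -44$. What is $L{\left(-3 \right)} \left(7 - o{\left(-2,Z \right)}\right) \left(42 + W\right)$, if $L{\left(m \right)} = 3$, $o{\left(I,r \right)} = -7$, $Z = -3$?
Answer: $-84$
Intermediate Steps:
$L{\left(-3 \right)} \left(7 - o{\left(-2,Z \right)}\right) \left(42 + W\right) = 3 \left(7 - -7\right) \left(42 - 44\right) = 3 \left(7 + 7\right) \left(-2\right) = 3 \cdot 14 \left(-2\right) = 42 \left(-2\right) = -84$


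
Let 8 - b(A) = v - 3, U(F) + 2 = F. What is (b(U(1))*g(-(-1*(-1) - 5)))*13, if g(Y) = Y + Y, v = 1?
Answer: 1040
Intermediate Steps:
U(F) = -2 + F
b(A) = 10 (b(A) = 8 - (1 - 3) = 8 - 1*(-2) = 8 + 2 = 10)
g(Y) = 2*Y
(b(U(1))*g(-(-1*(-1) - 5)))*13 = (10*(2*(-(-1*(-1) - 5))))*13 = (10*(2*(-(1 - 5))))*13 = (10*(2*(-1*(-4))))*13 = (10*(2*4))*13 = (10*8)*13 = 80*13 = 1040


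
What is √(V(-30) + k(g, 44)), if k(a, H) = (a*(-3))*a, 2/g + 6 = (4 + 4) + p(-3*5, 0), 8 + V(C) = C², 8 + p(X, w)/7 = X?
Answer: 4*√1409415/159 ≈ 29.866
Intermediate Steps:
p(X, w) = -56 + 7*X
V(C) = -8 + C²
g = -2/159 (g = 2/(-6 + ((4 + 4) + (-56 + 7*(-3*5)))) = 2/(-6 + (8 + (-56 + 7*(-15)))) = 2/(-6 + (8 + (-56 - 105))) = 2/(-6 + (8 - 161)) = 2/(-6 - 153) = 2/(-159) = 2*(-1/159) = -2/159 ≈ -0.012579)
k(a, H) = -3*a² (k(a, H) = (-3*a)*a = -3*a²)
√(V(-30) + k(g, 44)) = √((-8 + (-30)²) - 3*(-2/159)²) = √((-8 + 900) - 3*4/25281) = √(892 - 4/8427) = √(7516880/8427) = 4*√1409415/159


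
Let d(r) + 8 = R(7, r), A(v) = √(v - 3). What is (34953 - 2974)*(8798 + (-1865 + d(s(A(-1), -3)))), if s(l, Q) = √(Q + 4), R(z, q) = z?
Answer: 221678428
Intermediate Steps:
A(v) = √(-3 + v)
s(l, Q) = √(4 + Q)
d(r) = -1 (d(r) = -8 + 7 = -1)
(34953 - 2974)*(8798 + (-1865 + d(s(A(-1), -3)))) = (34953 - 2974)*(8798 + (-1865 - 1)) = 31979*(8798 - 1866) = 31979*6932 = 221678428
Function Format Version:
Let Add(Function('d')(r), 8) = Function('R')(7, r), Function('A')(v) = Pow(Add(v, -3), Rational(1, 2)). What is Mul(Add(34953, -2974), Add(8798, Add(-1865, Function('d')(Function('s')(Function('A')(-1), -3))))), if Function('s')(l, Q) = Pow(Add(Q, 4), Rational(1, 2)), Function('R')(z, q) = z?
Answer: 221678428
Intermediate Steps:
Function('A')(v) = Pow(Add(-3, v), Rational(1, 2))
Function('s')(l, Q) = Pow(Add(4, Q), Rational(1, 2))
Function('d')(r) = -1 (Function('d')(r) = Add(-8, 7) = -1)
Mul(Add(34953, -2974), Add(8798, Add(-1865, Function('d')(Function('s')(Function('A')(-1), -3))))) = Mul(Add(34953, -2974), Add(8798, Add(-1865, -1))) = Mul(31979, Add(8798, -1866)) = Mul(31979, 6932) = 221678428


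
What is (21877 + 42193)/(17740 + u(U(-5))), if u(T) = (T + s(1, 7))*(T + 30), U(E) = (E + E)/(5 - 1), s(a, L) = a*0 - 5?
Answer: 51256/14027 ≈ 3.6541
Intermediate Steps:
s(a, L) = -5 (s(a, L) = 0 - 5 = -5)
U(E) = E/2 (U(E) = (2*E)/4 = (2*E)*(¼) = E/2)
u(T) = (-5 + T)*(30 + T) (u(T) = (T - 5)*(T + 30) = (-5 + T)*(30 + T))
(21877 + 42193)/(17740 + u(U(-5))) = (21877 + 42193)/(17740 + (-150 + ((½)*(-5))² + 25*((½)*(-5)))) = 64070/(17740 + (-150 + (-5/2)² + 25*(-5/2))) = 64070/(17740 + (-150 + 25/4 - 125/2)) = 64070/(17740 - 825/4) = 64070/(70135/4) = 64070*(4/70135) = 51256/14027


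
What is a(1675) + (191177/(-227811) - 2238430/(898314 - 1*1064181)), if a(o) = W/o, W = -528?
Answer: 86786936655621/7032455328275 ≈ 12.341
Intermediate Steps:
a(o) = -528/o
a(1675) + (191177/(-227811) - 2238430/(898314 - 1*1064181)) = -528/1675 + (191177/(-227811) - 2238430/(898314 - 1*1064181)) = -528*1/1675 + (191177*(-1/227811) - 2238430/(898314 - 1064181)) = -528/1675 + (-191177/227811 - 2238430/(-165867)) = -528/1675 + (-191177/227811 - 2238430*(-1/165867)) = -528/1675 + (-191177/227811 + 2238430/165867) = -528/1675 + 53136557919/4198480793 = 86786936655621/7032455328275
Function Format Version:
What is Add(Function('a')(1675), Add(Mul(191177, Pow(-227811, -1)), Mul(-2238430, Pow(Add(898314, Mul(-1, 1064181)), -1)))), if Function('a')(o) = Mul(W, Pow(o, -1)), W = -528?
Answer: Rational(86786936655621, 7032455328275) ≈ 12.341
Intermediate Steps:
Function('a')(o) = Mul(-528, Pow(o, -1))
Add(Function('a')(1675), Add(Mul(191177, Pow(-227811, -1)), Mul(-2238430, Pow(Add(898314, Mul(-1, 1064181)), -1)))) = Add(Mul(-528, Pow(1675, -1)), Add(Mul(191177, Pow(-227811, -1)), Mul(-2238430, Pow(Add(898314, Mul(-1, 1064181)), -1)))) = Add(Mul(-528, Rational(1, 1675)), Add(Mul(191177, Rational(-1, 227811)), Mul(-2238430, Pow(Add(898314, -1064181), -1)))) = Add(Rational(-528, 1675), Add(Rational(-191177, 227811), Mul(-2238430, Pow(-165867, -1)))) = Add(Rational(-528, 1675), Add(Rational(-191177, 227811), Mul(-2238430, Rational(-1, 165867)))) = Add(Rational(-528, 1675), Add(Rational(-191177, 227811), Rational(2238430, 165867))) = Add(Rational(-528, 1675), Rational(53136557919, 4198480793)) = Rational(86786936655621, 7032455328275)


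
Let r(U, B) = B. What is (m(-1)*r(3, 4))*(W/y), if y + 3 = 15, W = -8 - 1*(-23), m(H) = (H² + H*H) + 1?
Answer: 15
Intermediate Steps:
m(H) = 1 + 2*H² (m(H) = (H² + H²) + 1 = 2*H² + 1 = 1 + 2*H²)
W = 15 (W = -8 + 23 = 15)
y = 12 (y = -3 + 15 = 12)
(m(-1)*r(3, 4))*(W/y) = ((1 + 2*(-1)²)*4)*(15/12) = ((1 + 2*1)*4)*(15*(1/12)) = ((1 + 2)*4)*(5/4) = (3*4)*(5/4) = 12*(5/4) = 15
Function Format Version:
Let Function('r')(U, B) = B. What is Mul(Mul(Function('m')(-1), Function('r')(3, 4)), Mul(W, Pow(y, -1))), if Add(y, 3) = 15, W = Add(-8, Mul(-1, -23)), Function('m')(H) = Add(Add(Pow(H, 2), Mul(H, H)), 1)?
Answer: 15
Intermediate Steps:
Function('m')(H) = Add(1, Mul(2, Pow(H, 2))) (Function('m')(H) = Add(Add(Pow(H, 2), Pow(H, 2)), 1) = Add(Mul(2, Pow(H, 2)), 1) = Add(1, Mul(2, Pow(H, 2))))
W = 15 (W = Add(-8, 23) = 15)
y = 12 (y = Add(-3, 15) = 12)
Mul(Mul(Function('m')(-1), Function('r')(3, 4)), Mul(W, Pow(y, -1))) = Mul(Mul(Add(1, Mul(2, Pow(-1, 2))), 4), Mul(15, Pow(12, -1))) = Mul(Mul(Add(1, Mul(2, 1)), 4), Mul(15, Rational(1, 12))) = Mul(Mul(Add(1, 2), 4), Rational(5, 4)) = Mul(Mul(3, 4), Rational(5, 4)) = Mul(12, Rational(5, 4)) = 15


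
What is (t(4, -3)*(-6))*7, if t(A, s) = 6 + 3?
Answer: -378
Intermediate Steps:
t(A, s) = 9
(t(4, -3)*(-6))*7 = (9*(-6))*7 = -54*7 = -378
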